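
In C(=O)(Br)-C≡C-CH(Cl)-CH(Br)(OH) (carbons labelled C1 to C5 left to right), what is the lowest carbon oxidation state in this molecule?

Bonds to more-electronegative neighbours contribute +1 each, bonds to H or metals contribute −1 each, and C–C bonds contribute 0. Tallying each carbon:
C1: 1C, 2O, 1Br → 0 + 2 + 1 = +3
C2: 4C → 0 = 0
C3: 4C → 0 = 0
C4: 2C, 1H, 1Cl → 0 − 1 + 1 = 0
C5: 1C, 1H, 1O, 1Br → 0 − 1 + 1 + 1 = +1
The lowest value is 0.

0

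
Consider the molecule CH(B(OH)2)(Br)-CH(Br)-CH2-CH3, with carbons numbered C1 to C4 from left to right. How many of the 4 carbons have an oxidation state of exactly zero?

1

Count +1 for every bond to an atom more electronegative than carbon and −1 for every bond to one less electronegative; C–C bonds are 0. Tallying each carbon:
C1: 1C, 1H, 1Br, 1B → 0 − 1 + 1 − 1 = -1
C2: 2C, 1H, 1Br → 0 − 1 + 1 = 0
C3: 2C, 2H → 0 − 2 = -2
C4: 1C, 3H → 0 − 3 = -3
1 carbon (C2) meets the condition.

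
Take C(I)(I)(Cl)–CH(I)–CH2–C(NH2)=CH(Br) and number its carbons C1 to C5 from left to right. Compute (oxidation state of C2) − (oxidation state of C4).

C2: 2C, 1H, 1I → 0 − 1 + 1 = 0
C4: 3C, 1N → 0 + 1 = +1
Difference: 0 − (+1) = -1.

-1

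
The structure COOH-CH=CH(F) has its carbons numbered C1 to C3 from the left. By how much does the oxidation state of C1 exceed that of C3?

C1: 1C, 3O → 0 + 3 = +3
C3: 2C, 1H, 1F → 0 − 1 + 1 = 0
Difference: +3 − (0) = +3.

+3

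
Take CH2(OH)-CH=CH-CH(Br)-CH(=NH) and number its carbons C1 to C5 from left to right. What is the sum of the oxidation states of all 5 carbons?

-2

Count +1 for every bond to an atom more electronegative than carbon and −1 for every bond to one less electronegative; C–C bonds are 0. Tallying each carbon:
C1: 1C, 2H, 1O → 0 − 2 + 1 = -1
C2: 3C, 1H → 0 − 1 = -1
C3: 3C, 1H → 0 − 1 = -1
C4: 2C, 1H, 1Br → 0 − 1 + 1 = 0
C5: 1C, 1H, 2N → 0 − 1 + 2 = +1
Sum = -1 − 1 − 1 + 0 + 1 = -2.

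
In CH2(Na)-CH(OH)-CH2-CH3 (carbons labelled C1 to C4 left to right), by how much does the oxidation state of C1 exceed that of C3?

C1: 1C, 2H, 1Na → 0 − 2 − 1 = -3
C3: 2C, 2H → 0 − 2 = -2
Difference: -3 − (-2) = -1.

-1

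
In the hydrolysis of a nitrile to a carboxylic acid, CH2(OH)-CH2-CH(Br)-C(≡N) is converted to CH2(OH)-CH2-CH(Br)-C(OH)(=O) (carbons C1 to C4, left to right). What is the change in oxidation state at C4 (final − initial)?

0

Before: C4 has 1 bond to C, 3 bonds to N → oxidation state +3.
After: C4 has 1 bond to C, 3 bonds to O → oxidation state +3.
Δ = +3 − (+3) = 0, so no net redox change at C4.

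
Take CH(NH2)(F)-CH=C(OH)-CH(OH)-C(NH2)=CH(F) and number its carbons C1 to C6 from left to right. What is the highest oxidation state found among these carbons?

Tallying each carbon's bonds:
C1: 1C, 1H, 1N, 1F → 0 − 1 + 1 + 1 = +1
C2: 3C, 1H → 0 − 1 = -1
C3: 3C, 1O → 0 + 1 = +1
C4: 2C, 1H, 1O → 0 − 1 + 1 = 0
C5: 3C, 1N → 0 + 1 = +1
C6: 2C, 1H, 1F → 0 − 1 + 1 = 0
The highest value is +1.

+1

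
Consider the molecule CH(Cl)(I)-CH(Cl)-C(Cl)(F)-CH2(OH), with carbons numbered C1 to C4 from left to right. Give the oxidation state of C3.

+2

Assign +1 per bond to O/N/halogen, −1 per bond to H or an electropositive element, and 0 per bond to carbon.
C3 has one bond to C (0), one bond to C (0), one bond to Cl (+1), one bond to F (+1).
Oxidation state = 0 + 0 + 1 + 1 = +2.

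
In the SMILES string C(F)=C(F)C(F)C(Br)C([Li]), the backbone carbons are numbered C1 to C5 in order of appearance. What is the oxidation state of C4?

0

Each bond to a more electronegative atom (O, N, halogen) counts +1, each bond to a less electronegative atom (H, metal, B, Si) counts −1, and each C–C bond counts 0.
C4 has one bond to C (0), one bond to C (0), one bond to H (-1), one bond to Br (+1).
Oxidation state = 0 + 0 − 1 + 1 = 0.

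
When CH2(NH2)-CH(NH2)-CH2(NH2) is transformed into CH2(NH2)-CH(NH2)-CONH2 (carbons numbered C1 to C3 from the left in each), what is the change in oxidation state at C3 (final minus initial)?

+4

Before: C3 has 1 bond to C, 2 bonds to H, 1 bond to N → oxidation state -1.
After: C3 has 1 bond to C, 2 bonds to O, 1 bond to N → oxidation state +3.
Δ = +3 − (-1) = +4, so this is an oxidation at C3.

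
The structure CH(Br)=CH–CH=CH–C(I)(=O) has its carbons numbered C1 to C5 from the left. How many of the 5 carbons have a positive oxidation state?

1

Tallying each carbon's bonds:
C1: 2C, 1H, 1Br → 0 − 1 + 1 = 0
C2: 3C, 1H → 0 − 1 = -1
C3: 3C, 1H → 0 − 1 = -1
C4: 3C, 1H → 0 − 1 = -1
C5: 1C, 2O, 1I → 0 + 2 + 1 = +3
1 carbon (C5) meets the condition.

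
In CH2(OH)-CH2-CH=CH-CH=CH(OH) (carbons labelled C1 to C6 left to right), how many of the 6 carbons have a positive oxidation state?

Tallying each carbon's bonds:
C1: 1C, 2H, 1O → 0 − 2 + 1 = -1
C2: 2C, 2H → 0 − 2 = -2
C3: 3C, 1H → 0 − 1 = -1
C4: 3C, 1H → 0 − 1 = -1
C5: 3C, 1H → 0 − 1 = -1
C6: 2C, 1H, 1O → 0 − 1 + 1 = 0
0 carbons meet the condition.

0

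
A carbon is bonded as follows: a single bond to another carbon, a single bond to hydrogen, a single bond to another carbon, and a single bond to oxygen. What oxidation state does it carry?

The carbon has one bond to C (0), one bond to C (0), one bond to O (+1), one bond to H (-1).
Oxidation state = 0 + 0 + 1 − 1 = 0.

0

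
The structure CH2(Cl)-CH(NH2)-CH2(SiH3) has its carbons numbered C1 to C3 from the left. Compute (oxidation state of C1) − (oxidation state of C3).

+2

C1: 1C, 2H, 1Cl → 0 − 2 + 1 = -1
C3: 1C, 2H, 1Si → 0 − 2 − 1 = -3
Difference: -1 − (-3) = +2.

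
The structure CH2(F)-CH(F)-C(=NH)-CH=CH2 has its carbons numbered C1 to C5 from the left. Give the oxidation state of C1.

C1 has one bond to C (0), one bond to H (-1), one bond to H (-1), one bond to F (+1).
Oxidation state = 0 − 1 − 1 + 1 = -1.

-1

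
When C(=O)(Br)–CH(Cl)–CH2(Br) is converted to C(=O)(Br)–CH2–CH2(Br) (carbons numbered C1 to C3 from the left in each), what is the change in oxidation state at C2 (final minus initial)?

-2

Before: C2 has 2 bonds to C, 1 bond to H, 1 bond to Cl → oxidation state 0.
After: C2 has 2 bonds to C, 2 bonds to H → oxidation state -2.
Δ = -2 − (0) = -2, so this is a reduction at C2.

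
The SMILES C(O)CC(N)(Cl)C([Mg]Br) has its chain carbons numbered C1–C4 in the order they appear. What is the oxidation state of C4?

C4 has one bond to C (0), one bond to H (-1), one bond to Mg (-1), one bond to H (-1).
Oxidation state = 0 − 1 − 1 − 1 = -3.

-3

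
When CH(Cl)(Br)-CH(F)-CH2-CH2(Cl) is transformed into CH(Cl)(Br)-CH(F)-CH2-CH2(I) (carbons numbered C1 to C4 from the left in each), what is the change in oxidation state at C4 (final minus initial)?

0

Before: C4 has 1 bond to C, 2 bonds to H, 1 bond to Cl → oxidation state -1.
After: C4 has 1 bond to C, 2 bonds to H, 1 bond to I → oxidation state -1.
Δ = -1 − (-1) = 0, so no net redox change at C4.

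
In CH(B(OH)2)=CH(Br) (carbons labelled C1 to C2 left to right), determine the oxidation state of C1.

-2

Count +1 for every bond to an atom more electronegative than carbon and −1 for every bond to one less electronegative; C–C bonds are 0.
C1 has a double bond to C (2×0 = 0), one bond to B (-1), one bond to H (-1).
Oxidation state = 0 − 1 − 1 = -2.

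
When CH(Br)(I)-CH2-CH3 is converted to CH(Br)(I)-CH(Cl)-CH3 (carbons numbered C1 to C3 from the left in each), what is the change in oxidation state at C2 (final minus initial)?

+2

Before: C2 has 2 bonds to C, 2 bonds to H → oxidation state -2.
After: C2 has 2 bonds to C, 1 bond to H, 1 bond to Cl → oxidation state 0.
Δ = 0 − (-2) = +2, so this is an oxidation at C2.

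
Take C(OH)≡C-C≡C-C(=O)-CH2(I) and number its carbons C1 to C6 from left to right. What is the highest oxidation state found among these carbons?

Assign +1 per bond to O/N/halogen, −1 per bond to H or an electropositive element, and 0 per bond to carbon. Tallying each carbon:
C1: 3C, 1O → 0 + 1 = +1
C2: 4C → 0 = 0
C3: 4C → 0 = 0
C4: 4C → 0 = 0
C5: 2C, 2O → 0 + 2 = +2
C6: 1C, 2H, 1I → 0 − 2 + 1 = -1
The highest value is +2.

+2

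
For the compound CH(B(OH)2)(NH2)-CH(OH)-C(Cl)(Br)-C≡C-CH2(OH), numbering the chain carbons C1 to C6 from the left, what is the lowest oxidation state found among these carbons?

-1

Tallying each carbon's bonds:
C1: 1C, 1H, 1N, 1B → 0 − 1 + 1 − 1 = -1
C2: 2C, 1H, 1O → 0 − 1 + 1 = 0
C3: 2C, 1Cl, 1Br → 0 + 1 + 1 = +2
C4: 4C → 0 = 0
C5: 4C → 0 = 0
C6: 1C, 2H, 1O → 0 − 2 + 1 = -1
The lowest value is -1.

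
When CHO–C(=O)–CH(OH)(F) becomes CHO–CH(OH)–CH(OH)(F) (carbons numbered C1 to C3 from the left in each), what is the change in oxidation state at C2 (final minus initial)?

Before: C2 has 2 bonds to C, 2 bonds to O → oxidation state +2.
After: C2 has 2 bonds to C, 1 bond to H, 1 bond to O → oxidation state 0.
Δ = 0 − (+2) = -2, so this is a reduction at C2.

-2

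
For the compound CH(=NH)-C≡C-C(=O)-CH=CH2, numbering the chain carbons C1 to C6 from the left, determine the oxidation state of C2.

C2 has one bond to C (0), a triple bond to C (3×0 = 0).
Oxidation state = 0 + 0 = 0.

0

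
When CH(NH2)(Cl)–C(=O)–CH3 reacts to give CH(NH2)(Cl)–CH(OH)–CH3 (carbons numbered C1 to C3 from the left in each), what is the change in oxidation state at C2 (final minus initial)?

Before: C2 has 2 bonds to C, 2 bonds to O → oxidation state +2.
After: C2 has 2 bonds to C, 1 bond to H, 1 bond to O → oxidation state 0.
Δ = 0 − (+2) = -2, so this is a reduction at C2.

-2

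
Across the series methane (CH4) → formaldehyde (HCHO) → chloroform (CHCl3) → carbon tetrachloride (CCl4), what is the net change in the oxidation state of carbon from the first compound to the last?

Carbon oxidation states along the series — methane: -4, formaldehyde: 0, chloroform: +2, carbon tetrachloride: +4.
Net change = +4 − (-4) = +8.

+8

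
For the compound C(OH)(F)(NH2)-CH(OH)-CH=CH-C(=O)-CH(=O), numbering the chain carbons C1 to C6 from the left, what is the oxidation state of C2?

0

Each bond to a more electronegative atom (O, N, halogen) counts +1, each bond to a less electronegative atom (H, metal, B, Si) counts −1, and each C–C bond counts 0.
C2 has one bond to C (0), one bond to C (0), one bond to O (+1), one bond to H (-1).
Oxidation state = 0 + 0 + 1 − 1 = 0.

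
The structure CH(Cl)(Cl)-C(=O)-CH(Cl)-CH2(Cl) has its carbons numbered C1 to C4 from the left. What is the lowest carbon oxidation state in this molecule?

-1

Count +1 for every bond to an atom more electronegative than carbon and −1 for every bond to one less electronegative; C–C bonds are 0. Tallying each carbon:
C1: 1C, 1H, 2Cl → 0 − 1 + 2 = +1
C2: 2C, 2O → 0 + 2 = +2
C3: 2C, 1H, 1Cl → 0 − 1 + 1 = 0
C4: 1C, 2H, 1Cl → 0 − 2 + 1 = -1
The lowest value is -1.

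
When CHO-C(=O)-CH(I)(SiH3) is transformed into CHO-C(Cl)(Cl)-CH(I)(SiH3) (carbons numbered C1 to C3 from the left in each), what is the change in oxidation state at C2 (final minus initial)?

0

Before: C2 has 2 bonds to C, 2 bonds to O → oxidation state +2.
After: C2 has 2 bonds to C, 2 bonds to Cl → oxidation state +2.
Δ = +2 − (+2) = 0, so no net redox change at C2.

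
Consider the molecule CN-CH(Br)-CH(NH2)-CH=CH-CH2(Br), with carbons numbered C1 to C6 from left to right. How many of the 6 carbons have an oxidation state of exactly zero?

Tallying each carbon's bonds:
C1: 1C, 3N → 0 + 3 = +3
C2: 2C, 1H, 1Br → 0 − 1 + 1 = 0
C3: 2C, 1H, 1N → 0 − 1 + 1 = 0
C4: 3C, 1H → 0 − 1 = -1
C5: 3C, 1H → 0 − 1 = -1
C6: 1C, 2H, 1Br → 0 − 2 + 1 = -1
2 carbons (C2, C3) meet the condition.

2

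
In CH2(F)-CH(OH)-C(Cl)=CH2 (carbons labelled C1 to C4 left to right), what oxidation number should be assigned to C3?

+1

C3 has one bond to C (0), a double bond to C (2×0 = 0), one bond to Cl (+1).
Oxidation state = 0 + 0 + 1 = +1.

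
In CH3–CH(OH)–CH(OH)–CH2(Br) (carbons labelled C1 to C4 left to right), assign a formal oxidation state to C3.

0

Each bond to a more electronegative atom (O, N, halogen) counts +1, each bond to a less electronegative atom (H, metal, B, Si) counts −1, and each C–C bond counts 0.
C3 has one bond to C (0), one bond to C (0), one bond to H (-1), one bond to O (+1).
Oxidation state = 0 + 0 − 1 + 1 = 0.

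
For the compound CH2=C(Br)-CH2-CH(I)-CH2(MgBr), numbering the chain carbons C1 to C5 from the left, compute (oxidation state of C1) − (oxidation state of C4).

C1: 2C, 2H → 0 − 2 = -2
C4: 2C, 1H, 1I → 0 − 1 + 1 = 0
Difference: -2 − (0) = -2.

-2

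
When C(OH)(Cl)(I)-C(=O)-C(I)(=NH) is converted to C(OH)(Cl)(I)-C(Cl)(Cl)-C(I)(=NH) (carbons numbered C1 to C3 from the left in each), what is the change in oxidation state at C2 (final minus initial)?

0

Before: C2 has 2 bonds to C, 2 bonds to O → oxidation state +2.
After: C2 has 2 bonds to C, 2 bonds to Cl → oxidation state +2.
Δ = +2 − (+2) = 0, so no net redox change at C2.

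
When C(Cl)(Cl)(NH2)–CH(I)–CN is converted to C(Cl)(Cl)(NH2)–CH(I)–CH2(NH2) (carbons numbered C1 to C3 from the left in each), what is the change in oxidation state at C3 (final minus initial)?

-4

Before: C3 has 1 bond to C, 3 bonds to N → oxidation state +3.
After: C3 has 1 bond to C, 2 bonds to H, 1 bond to N → oxidation state -1.
Δ = -1 − (+3) = -4, so this is a reduction at C3.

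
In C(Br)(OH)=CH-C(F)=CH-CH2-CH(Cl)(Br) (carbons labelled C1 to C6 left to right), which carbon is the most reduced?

Tallying each carbon's bonds:
C1: 2C, 1O, 1Br → 0 + 1 + 1 = +2
C2: 3C, 1H → 0 − 1 = -1
C3: 3C, 1F → 0 + 1 = +1
C4: 3C, 1H → 0 − 1 = -1
C5: 2C, 2H → 0 − 2 = -2
C6: 1C, 1H, 1Cl, 1Br → 0 − 1 + 1 + 1 = +1
The most reduced carbon is C5 at -2.

C5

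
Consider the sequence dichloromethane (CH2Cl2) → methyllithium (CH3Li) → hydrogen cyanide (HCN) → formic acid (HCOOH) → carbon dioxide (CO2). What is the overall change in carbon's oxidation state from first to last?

Carbon oxidation states along the series — dichloromethane: 0, methyllithium: -4, hydrogen cyanide: +2, formic acid: +2, carbon dioxide: +4.
Net change = +4 − (0) = +4.

+4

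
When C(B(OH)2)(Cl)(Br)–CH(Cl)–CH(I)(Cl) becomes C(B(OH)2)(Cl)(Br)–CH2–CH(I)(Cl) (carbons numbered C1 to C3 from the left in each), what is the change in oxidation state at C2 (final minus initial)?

Before: C2 has 2 bonds to C, 1 bond to H, 1 bond to Cl → oxidation state 0.
After: C2 has 2 bonds to C, 2 bonds to H → oxidation state -2.
Δ = -2 − (0) = -2, so this is a reduction at C2.

-2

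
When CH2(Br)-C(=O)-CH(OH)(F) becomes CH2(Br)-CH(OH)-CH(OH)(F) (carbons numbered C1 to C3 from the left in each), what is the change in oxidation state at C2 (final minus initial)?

-2

Before: C2 has 2 bonds to C, 2 bonds to O → oxidation state +2.
After: C2 has 2 bonds to C, 1 bond to H, 1 bond to O → oxidation state 0.
Δ = 0 − (+2) = -2, so this is a reduction at C2.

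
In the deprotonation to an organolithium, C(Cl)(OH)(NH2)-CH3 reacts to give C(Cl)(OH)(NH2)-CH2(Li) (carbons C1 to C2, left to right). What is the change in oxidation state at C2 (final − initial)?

Before: C2 has 1 bond to C, 3 bonds to H → oxidation state -3.
After: C2 has 1 bond to C, 2 bonds to H, 1 bond to Li → oxidation state -3.
Δ = -3 − (-3) = 0, so no net redox change at C2.

0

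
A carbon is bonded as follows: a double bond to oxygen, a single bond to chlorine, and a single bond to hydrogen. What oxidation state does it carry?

Assign +1 per bond to O/N/halogen, −1 per bond to H or an electropositive element, and 0 per bond to carbon.
The carbon has a double bond to O (2×+1 = +2), one bond to H (-1), one bond to Cl (+1).
Oxidation state = +2 − 1 + 1 = +2.

+2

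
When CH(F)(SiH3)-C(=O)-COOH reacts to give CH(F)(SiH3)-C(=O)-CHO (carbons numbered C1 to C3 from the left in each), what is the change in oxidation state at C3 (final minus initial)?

Before: C3 has 1 bond to C, 3 bonds to O → oxidation state +3.
After: C3 has 1 bond to C, 1 bond to H, 2 bonds to O → oxidation state +1.
Δ = +1 − (+3) = -2, so this is a reduction at C3.

-2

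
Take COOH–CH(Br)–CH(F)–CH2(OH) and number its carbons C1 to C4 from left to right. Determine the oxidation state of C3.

C3 has one bond to C (0), one bond to C (0), one bond to F (+1), one bond to H (-1).
Oxidation state = 0 + 0 + 1 − 1 = 0.

0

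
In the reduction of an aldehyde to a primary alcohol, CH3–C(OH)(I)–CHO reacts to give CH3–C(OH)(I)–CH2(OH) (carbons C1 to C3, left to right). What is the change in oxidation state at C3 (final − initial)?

Before: C3 has 1 bond to C, 1 bond to H, 2 bonds to O → oxidation state +1.
After: C3 has 1 bond to C, 2 bonds to H, 1 bond to O → oxidation state -1.
Δ = -1 − (+1) = -2, so this is a reduction at C3.

-2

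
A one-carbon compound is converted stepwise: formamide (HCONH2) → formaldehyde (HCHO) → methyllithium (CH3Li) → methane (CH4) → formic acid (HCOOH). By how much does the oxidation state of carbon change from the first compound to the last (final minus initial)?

0

Carbon oxidation states along the series — formamide: +2, formaldehyde: 0, methyllithium: -4, methane: -4, formic acid: +2.
Net change = +2 − (+2) = 0.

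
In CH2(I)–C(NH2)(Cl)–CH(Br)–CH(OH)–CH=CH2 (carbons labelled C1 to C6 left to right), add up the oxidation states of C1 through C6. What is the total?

Tallying each carbon's bonds:
C1: 1C, 2H, 1I → 0 − 2 + 1 = -1
C2: 2C, 1N, 1Cl → 0 + 1 + 1 = +2
C3: 2C, 1H, 1Br → 0 − 1 + 1 = 0
C4: 2C, 1H, 1O → 0 − 1 + 1 = 0
C5: 3C, 1H → 0 − 1 = -1
C6: 2C, 2H → 0 − 2 = -2
Sum = -1 + 2 + 0 + 0 − 1 − 2 = -2.

-2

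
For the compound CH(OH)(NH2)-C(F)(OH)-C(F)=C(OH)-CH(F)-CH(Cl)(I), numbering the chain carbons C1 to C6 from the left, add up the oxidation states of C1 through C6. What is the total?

Bonds to more-electronegative neighbours contribute +1 each, bonds to H or metals contribute −1 each, and C–C bonds contribute 0. Tallying each carbon:
C1: 1C, 1H, 1O, 1N → 0 − 1 + 1 + 1 = +1
C2: 2C, 1O, 1F → 0 + 1 + 1 = +2
C3: 3C, 1F → 0 + 1 = +1
C4: 3C, 1O → 0 + 1 = +1
C5: 2C, 1H, 1F → 0 − 1 + 1 = 0
C6: 1C, 1H, 1Cl, 1I → 0 − 1 + 1 + 1 = +1
Sum = +1 + 2 + 1 + 1 + 0 + 1 = +6.

+6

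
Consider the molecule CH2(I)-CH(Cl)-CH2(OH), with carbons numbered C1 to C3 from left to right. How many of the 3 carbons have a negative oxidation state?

Tallying each carbon's bonds:
C1: 1C, 2H, 1I → 0 − 2 + 1 = -1
C2: 2C, 1H, 1Cl → 0 − 1 + 1 = 0
C3: 1C, 2H, 1O → 0 − 2 + 1 = -1
2 carbons (C1, C3) meet the condition.

2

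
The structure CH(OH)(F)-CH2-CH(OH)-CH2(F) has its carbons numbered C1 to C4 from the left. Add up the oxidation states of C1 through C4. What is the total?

Count +1 for every bond to an atom more electronegative than carbon and −1 for every bond to one less electronegative; C–C bonds are 0. Tallying each carbon:
C1: 1C, 1H, 1O, 1F → 0 − 1 + 1 + 1 = +1
C2: 2C, 2H → 0 − 2 = -2
C3: 2C, 1H, 1O → 0 − 1 + 1 = 0
C4: 1C, 2H, 1F → 0 − 2 + 1 = -1
Sum = +1 − 2 + 0 − 1 = -2.

-2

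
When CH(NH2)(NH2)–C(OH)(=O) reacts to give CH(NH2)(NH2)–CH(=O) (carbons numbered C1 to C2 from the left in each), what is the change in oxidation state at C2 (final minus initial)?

-2

Before: C2 has 1 bond to C, 3 bonds to O → oxidation state +3.
After: C2 has 1 bond to C, 1 bond to H, 2 bonds to O → oxidation state +1.
Δ = +1 − (+3) = -2, so this is a reduction at C2.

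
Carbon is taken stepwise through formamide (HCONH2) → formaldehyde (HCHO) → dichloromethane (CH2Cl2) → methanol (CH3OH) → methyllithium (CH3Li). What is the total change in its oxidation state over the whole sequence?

Carbon oxidation states along the series — formamide: +2, formaldehyde: 0, dichloromethane: 0, methanol: -2, methyllithium: -4.
Net change = -4 − (+2) = -6.

-6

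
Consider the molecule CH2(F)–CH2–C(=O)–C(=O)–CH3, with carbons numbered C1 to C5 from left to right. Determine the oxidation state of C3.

Assign +1 per bond to O/N/halogen, −1 per bond to H or an electropositive element, and 0 per bond to carbon.
C3 has one bond to C (0), one bond to C (0), a double bond to O (2×+1 = +2).
Oxidation state = 0 + 0 + 2 = +2.

+2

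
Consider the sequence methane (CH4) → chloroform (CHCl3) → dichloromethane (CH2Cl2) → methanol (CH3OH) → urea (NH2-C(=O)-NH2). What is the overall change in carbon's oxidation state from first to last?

+8

Carbon oxidation states along the series — methane: -4, chloroform: +2, dichloromethane: 0, methanol: -2, urea: +4.
Net change = +4 − (-4) = +8.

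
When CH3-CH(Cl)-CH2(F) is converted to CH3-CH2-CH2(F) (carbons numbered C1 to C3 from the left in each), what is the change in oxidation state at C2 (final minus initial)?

-2

Before: C2 has 2 bonds to C, 1 bond to H, 1 bond to Cl → oxidation state 0.
After: C2 has 2 bonds to C, 2 bonds to H → oxidation state -2.
Δ = -2 − (0) = -2, so this is a reduction at C2.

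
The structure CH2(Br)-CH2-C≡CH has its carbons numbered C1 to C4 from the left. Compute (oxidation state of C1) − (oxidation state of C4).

C1: 1C, 2H, 1Br → 0 − 2 + 1 = -1
C4: 3C, 1H → 0 − 1 = -1
Difference: -1 − (-1) = 0.

0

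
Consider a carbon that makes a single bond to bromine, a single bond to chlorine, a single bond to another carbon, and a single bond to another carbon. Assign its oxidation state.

Assign +1 per bond to O/N/halogen, −1 per bond to H or an electropositive element, and 0 per bond to carbon.
The carbon has one bond to C (0), one bond to C (0), one bond to Cl (+1), one bond to Br (+1).
Oxidation state = 0 + 0 + 1 + 1 = +2.

+2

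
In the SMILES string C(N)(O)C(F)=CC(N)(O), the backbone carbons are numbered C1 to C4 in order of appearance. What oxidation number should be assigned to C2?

+1

Each bond to a more electronegative atom (O, N, halogen) counts +1, each bond to a less electronegative atom (H, metal, B, Si) counts −1, and each C–C bond counts 0.
C2 has one bond to C (0), a double bond to C (2×0 = 0), one bond to F (+1).
Oxidation state = 0 + 0 + 1 = +1.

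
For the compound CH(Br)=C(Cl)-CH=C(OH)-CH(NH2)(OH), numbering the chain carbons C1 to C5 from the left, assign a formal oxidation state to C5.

+1

Bonds to more-electronegative neighbours contribute +1 each, bonds to H or metals contribute −1 each, and C–C bonds contribute 0.
C5 has one bond to C (0), one bond to N (+1), one bond to O (+1), one bond to H (-1).
Oxidation state = 0 + 1 + 1 − 1 = +1.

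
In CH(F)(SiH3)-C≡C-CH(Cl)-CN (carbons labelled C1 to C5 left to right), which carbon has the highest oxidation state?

Tallying each carbon's bonds:
C1: 1C, 1H, 1F, 1Si → 0 − 1 + 1 − 1 = -1
C2: 4C → 0 = 0
C3: 4C → 0 = 0
C4: 2C, 1H, 1Cl → 0 − 1 + 1 = 0
C5: 1C, 3N → 0 + 3 = +3
The most oxidised carbon is C5 at +3.

C5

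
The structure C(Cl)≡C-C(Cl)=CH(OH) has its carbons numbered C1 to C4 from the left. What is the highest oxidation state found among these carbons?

+1

Tallying each carbon's bonds:
C1: 3C, 1Cl → 0 + 1 = +1
C2: 4C → 0 = 0
C3: 3C, 1Cl → 0 + 1 = +1
C4: 2C, 1H, 1O → 0 − 1 + 1 = 0
The highest value is +1.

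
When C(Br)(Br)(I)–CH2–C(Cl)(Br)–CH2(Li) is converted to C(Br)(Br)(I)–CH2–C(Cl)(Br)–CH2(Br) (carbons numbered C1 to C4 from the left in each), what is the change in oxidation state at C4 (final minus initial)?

Before: C4 has 1 bond to C, 2 bonds to H, 1 bond to Li → oxidation state -3.
After: C4 has 1 bond to C, 2 bonds to H, 1 bond to Br → oxidation state -1.
Δ = -1 − (-3) = +2, so this is an oxidation at C4.

+2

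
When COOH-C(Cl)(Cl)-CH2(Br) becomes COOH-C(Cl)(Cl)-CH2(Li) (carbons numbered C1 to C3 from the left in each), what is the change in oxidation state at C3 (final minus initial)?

Before: C3 has 1 bond to C, 2 bonds to H, 1 bond to Br → oxidation state -1.
After: C3 has 1 bond to C, 2 bonds to H, 1 bond to Li → oxidation state -3.
Δ = -3 − (-1) = -2, so this is a reduction at C3.

-2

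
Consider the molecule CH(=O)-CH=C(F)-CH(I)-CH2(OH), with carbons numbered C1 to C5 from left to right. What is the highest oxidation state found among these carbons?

+1

Tallying each carbon's bonds:
C1: 1C, 1H, 2O → 0 − 1 + 2 = +1
C2: 3C, 1H → 0 − 1 = -1
C3: 3C, 1F → 0 + 1 = +1
C4: 2C, 1H, 1I → 0 − 1 + 1 = 0
C5: 1C, 2H, 1O → 0 − 2 + 1 = -1
The highest value is +1.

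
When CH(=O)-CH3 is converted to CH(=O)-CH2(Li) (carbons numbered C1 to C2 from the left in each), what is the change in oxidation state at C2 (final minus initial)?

Before: C2 has 1 bond to C, 3 bonds to H → oxidation state -3.
After: C2 has 1 bond to C, 2 bonds to H, 1 bond to Li → oxidation state -3.
Δ = -3 − (-3) = 0, so no net redox change at C2.

0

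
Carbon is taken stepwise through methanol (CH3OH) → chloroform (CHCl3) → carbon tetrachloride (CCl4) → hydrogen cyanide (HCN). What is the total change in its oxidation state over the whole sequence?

Carbon oxidation states along the series — methanol: -2, chloroform: +2, carbon tetrachloride: +4, hydrogen cyanide: +2.
Net change = +2 − (-2) = +4.

+4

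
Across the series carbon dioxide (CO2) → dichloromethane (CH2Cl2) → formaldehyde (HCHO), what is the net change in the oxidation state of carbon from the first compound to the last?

-4

Carbon oxidation states along the series — carbon dioxide: +4, dichloromethane: 0, formaldehyde: 0.
Net change = 0 − (+4) = -4.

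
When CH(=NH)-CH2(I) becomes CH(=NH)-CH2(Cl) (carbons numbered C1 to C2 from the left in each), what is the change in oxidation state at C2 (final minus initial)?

Before: C2 has 1 bond to C, 2 bonds to H, 1 bond to I → oxidation state -1.
After: C2 has 1 bond to C, 2 bonds to H, 1 bond to Cl → oxidation state -1.
Δ = -1 − (-1) = 0, so no net redox change at C2.

0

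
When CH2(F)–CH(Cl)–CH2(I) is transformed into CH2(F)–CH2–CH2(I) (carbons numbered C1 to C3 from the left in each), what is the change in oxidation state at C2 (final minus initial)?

Before: C2 has 2 bonds to C, 1 bond to H, 1 bond to Cl → oxidation state 0.
After: C2 has 2 bonds to C, 2 bonds to H → oxidation state -2.
Δ = -2 − (0) = -2, so this is a reduction at C2.

-2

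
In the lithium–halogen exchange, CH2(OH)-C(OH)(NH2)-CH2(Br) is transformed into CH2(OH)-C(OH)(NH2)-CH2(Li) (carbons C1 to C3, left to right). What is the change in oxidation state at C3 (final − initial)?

Before: C3 has 1 bond to C, 2 bonds to H, 1 bond to Br → oxidation state -1.
After: C3 has 1 bond to C, 2 bonds to H, 1 bond to Li → oxidation state -3.
Δ = -3 − (-1) = -2, so this is a reduction at C3.

-2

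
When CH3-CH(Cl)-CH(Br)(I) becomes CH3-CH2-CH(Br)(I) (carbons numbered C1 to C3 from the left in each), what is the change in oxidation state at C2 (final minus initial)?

-2

Before: C2 has 2 bonds to C, 1 bond to H, 1 bond to Cl → oxidation state 0.
After: C2 has 2 bonds to C, 2 bonds to H → oxidation state -2.
Δ = -2 − (0) = -2, so this is a reduction at C2.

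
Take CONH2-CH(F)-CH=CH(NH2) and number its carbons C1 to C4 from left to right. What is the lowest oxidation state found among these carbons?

-1

Tallying each carbon's bonds:
C1: 1C, 2O, 1N → 0 + 2 + 1 = +3
C2: 2C, 1H, 1F → 0 − 1 + 1 = 0
C3: 3C, 1H → 0 − 1 = -1
C4: 2C, 1H, 1N → 0 − 1 + 1 = 0
The lowest value is -1.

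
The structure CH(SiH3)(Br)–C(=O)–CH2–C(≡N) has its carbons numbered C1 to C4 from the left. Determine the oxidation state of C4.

+3

Bonds to more-electronegative neighbours contribute +1 each, bonds to H or metals contribute −1 each, and C–C bonds contribute 0.
C4 has one bond to C (0), a triple bond to N (3×+1 = +3).
Oxidation state = 0 + 3 = +3.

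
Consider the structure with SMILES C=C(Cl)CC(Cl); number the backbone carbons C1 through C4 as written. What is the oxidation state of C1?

Assign +1 per bond to O/N/halogen, −1 per bond to H or an electropositive element, and 0 per bond to carbon.
C1 has a double bond to C (2×0 = 0), one bond to H (-1), one bond to H (-1).
Oxidation state = 0 − 1 − 1 = -2.

-2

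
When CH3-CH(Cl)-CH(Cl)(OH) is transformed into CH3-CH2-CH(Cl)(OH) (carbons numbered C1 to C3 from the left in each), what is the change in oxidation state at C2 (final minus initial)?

-2

Before: C2 has 2 bonds to C, 1 bond to H, 1 bond to Cl → oxidation state 0.
After: C2 has 2 bonds to C, 2 bonds to H → oxidation state -2.
Δ = -2 − (0) = -2, so this is a reduction at C2.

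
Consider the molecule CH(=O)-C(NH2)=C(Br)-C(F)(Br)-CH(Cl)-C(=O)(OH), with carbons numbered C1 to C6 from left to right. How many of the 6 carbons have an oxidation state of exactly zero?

Tallying each carbon's bonds:
C1: 1C, 1H, 2O → 0 − 1 + 2 = +1
C2: 3C, 1N → 0 + 1 = +1
C3: 3C, 1Br → 0 + 1 = +1
C4: 2C, 1F, 1Br → 0 + 1 + 1 = +2
C5: 2C, 1H, 1Cl → 0 − 1 + 1 = 0
C6: 1C, 3O → 0 + 3 = +3
1 carbon (C5) meets the condition.

1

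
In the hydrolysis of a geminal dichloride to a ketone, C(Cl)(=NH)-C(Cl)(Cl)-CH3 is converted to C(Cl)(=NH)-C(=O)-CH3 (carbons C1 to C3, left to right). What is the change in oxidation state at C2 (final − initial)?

Before: C2 has 2 bonds to C, 2 bonds to Cl → oxidation state +2.
After: C2 has 2 bonds to C, 2 bonds to O → oxidation state +2.
Δ = +2 − (+2) = 0, so no net redox change at C2.

0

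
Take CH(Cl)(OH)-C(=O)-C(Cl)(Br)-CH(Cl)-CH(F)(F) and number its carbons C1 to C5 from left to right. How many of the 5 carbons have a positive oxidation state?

Bonds to more-electronegative neighbours contribute +1 each, bonds to H or metals contribute −1 each, and C–C bonds contribute 0. Tallying each carbon:
C1: 1C, 1H, 1O, 1Cl → 0 − 1 + 1 + 1 = +1
C2: 2C, 2O → 0 + 2 = +2
C3: 2C, 1Cl, 1Br → 0 + 1 + 1 = +2
C4: 2C, 1H, 1Cl → 0 − 1 + 1 = 0
C5: 1C, 1H, 2F → 0 − 1 + 2 = +1
4 carbons (C1, C2, C3, C5) meet the condition.

4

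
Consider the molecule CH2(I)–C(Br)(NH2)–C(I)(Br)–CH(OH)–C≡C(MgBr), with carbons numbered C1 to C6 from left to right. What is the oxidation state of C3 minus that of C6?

+3

C3: 2C, 1Br, 1I → 0 + 1 + 1 = +2
C6: 3C, 1Mg → 0 − 1 = -1
Difference: +2 − (-1) = +3.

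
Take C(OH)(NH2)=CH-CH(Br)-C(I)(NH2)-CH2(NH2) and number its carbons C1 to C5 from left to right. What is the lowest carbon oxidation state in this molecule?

-1

Bonds to more-electronegative neighbours contribute +1 each, bonds to H or metals contribute −1 each, and C–C bonds contribute 0. Tallying each carbon:
C1: 2C, 1O, 1N → 0 + 1 + 1 = +2
C2: 3C, 1H → 0 − 1 = -1
C3: 2C, 1H, 1Br → 0 − 1 + 1 = 0
C4: 2C, 1N, 1I → 0 + 1 + 1 = +2
C5: 1C, 2H, 1N → 0 − 2 + 1 = -1
The lowest value is -1.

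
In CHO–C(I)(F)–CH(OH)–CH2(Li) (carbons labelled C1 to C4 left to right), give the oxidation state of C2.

C2 has one bond to C (0), one bond to C (0), one bond to I (+1), one bond to F (+1).
Oxidation state = 0 + 0 + 1 + 1 = +2.

+2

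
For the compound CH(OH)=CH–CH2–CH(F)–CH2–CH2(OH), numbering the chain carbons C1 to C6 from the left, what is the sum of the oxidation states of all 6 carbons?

Tallying each carbon's bonds:
C1: 2C, 1H, 1O → 0 − 1 + 1 = 0
C2: 3C, 1H → 0 − 1 = -1
C3: 2C, 2H → 0 − 2 = -2
C4: 2C, 1H, 1F → 0 − 1 + 1 = 0
C5: 2C, 2H → 0 − 2 = -2
C6: 1C, 2H, 1O → 0 − 2 + 1 = -1
Sum = 0 − 1 − 2 + 0 − 2 − 1 = -6.

-6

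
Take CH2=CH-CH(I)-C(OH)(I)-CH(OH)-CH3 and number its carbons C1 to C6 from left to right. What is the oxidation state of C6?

C6 has one bond to C (0), one bond to H (-1), one bond to H (-1), one bond to H (-1).
Oxidation state = 0 − 1 − 1 − 1 = -3.

-3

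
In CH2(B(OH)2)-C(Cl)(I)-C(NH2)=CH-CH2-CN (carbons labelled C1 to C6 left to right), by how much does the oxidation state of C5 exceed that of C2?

C5: 2C, 2H → 0 − 2 = -2
C2: 2C, 1Cl, 1I → 0 + 1 + 1 = +2
Difference: -2 − (+2) = -4.

-4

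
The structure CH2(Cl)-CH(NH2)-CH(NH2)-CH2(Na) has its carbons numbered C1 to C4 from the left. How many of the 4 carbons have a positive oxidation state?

0

Tallying each carbon's bonds:
C1: 1C, 2H, 1Cl → 0 − 2 + 1 = -1
C2: 2C, 1H, 1N → 0 − 1 + 1 = 0
C3: 2C, 1H, 1N → 0 − 1 + 1 = 0
C4: 1C, 2H, 1Na → 0 − 2 − 1 = -3
0 carbons meet the condition.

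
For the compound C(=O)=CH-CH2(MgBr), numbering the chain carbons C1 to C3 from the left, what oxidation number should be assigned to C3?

C3 has one bond to C (0), one bond to H (-1), one bond to H (-1), one bond to Mg (-1).
Oxidation state = 0 − 1 − 1 − 1 = -3.

-3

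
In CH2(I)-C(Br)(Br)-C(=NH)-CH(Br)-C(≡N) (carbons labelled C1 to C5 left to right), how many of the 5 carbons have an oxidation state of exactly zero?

1

Tallying each carbon's bonds:
C1: 1C, 2H, 1I → 0 − 2 + 1 = -1
C2: 2C, 2Br → 0 + 2 = +2
C3: 2C, 2N → 0 + 2 = +2
C4: 2C, 1H, 1Br → 0 − 1 + 1 = 0
C5: 1C, 3N → 0 + 3 = +3
1 carbon (C4) meets the condition.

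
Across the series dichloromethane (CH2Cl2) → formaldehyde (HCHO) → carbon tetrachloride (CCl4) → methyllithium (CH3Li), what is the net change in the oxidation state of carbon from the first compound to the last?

-4

Carbon oxidation states along the series — dichloromethane: 0, formaldehyde: 0, carbon tetrachloride: +4, methyllithium: -4.
Net change = -4 − (0) = -4.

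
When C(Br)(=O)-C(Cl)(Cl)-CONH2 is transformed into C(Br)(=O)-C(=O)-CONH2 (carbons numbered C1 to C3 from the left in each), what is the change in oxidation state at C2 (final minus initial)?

0

Before: C2 has 2 bonds to C, 2 bonds to Cl → oxidation state +2.
After: C2 has 2 bonds to C, 2 bonds to O → oxidation state +2.
Δ = +2 − (+2) = 0, so no net redox change at C2.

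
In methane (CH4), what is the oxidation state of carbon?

-4

Each bond to a more electronegative atom (O, N, halogen) counts +1, each bond to a less electronegative atom (H, metal, B, Si) counts −1, and each C–C bond counts 0.
The carbon has one bond to H (-1), one bond to H (-1), one bond to H (-1), one bond to H (-1).
Oxidation state = -1 − 1 − 1 − 1 = -4.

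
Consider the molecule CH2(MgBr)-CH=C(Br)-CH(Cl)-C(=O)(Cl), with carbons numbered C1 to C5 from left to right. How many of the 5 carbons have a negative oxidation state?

Bonds to more-electronegative neighbours contribute +1 each, bonds to H or metals contribute −1 each, and C–C bonds contribute 0. Tallying each carbon:
C1: 1C, 2H, 1Mg → 0 − 2 − 1 = -3
C2: 3C, 1H → 0 − 1 = -1
C3: 3C, 1Br → 0 + 1 = +1
C4: 2C, 1H, 1Cl → 0 − 1 + 1 = 0
C5: 1C, 2O, 1Cl → 0 + 2 + 1 = +3
2 carbons (C1, C2) meet the condition.

2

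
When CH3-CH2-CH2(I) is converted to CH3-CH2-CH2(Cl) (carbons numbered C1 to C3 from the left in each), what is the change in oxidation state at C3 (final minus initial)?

0

Before: C3 has 1 bond to C, 2 bonds to H, 1 bond to I → oxidation state -1.
After: C3 has 1 bond to C, 2 bonds to H, 1 bond to Cl → oxidation state -1.
Δ = -1 − (-1) = 0, so no net redox change at C3.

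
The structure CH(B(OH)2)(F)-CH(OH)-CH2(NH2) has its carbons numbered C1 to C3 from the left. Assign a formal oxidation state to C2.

C2 has one bond to C (0), one bond to C (0), one bond to O (+1), one bond to H (-1).
Oxidation state = 0 + 0 + 1 − 1 = 0.

0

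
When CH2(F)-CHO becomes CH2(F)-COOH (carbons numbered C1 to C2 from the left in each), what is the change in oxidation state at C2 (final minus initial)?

Before: C2 has 1 bond to C, 1 bond to H, 2 bonds to O → oxidation state +1.
After: C2 has 1 bond to C, 3 bonds to O → oxidation state +3.
Δ = +3 − (+1) = +2, so this is an oxidation at C2.

+2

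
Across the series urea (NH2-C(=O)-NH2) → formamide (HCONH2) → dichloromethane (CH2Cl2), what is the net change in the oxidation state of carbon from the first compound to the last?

Carbon oxidation states along the series — urea: +4, formamide: +2, dichloromethane: 0.
Net change = 0 − (+4) = -4.

-4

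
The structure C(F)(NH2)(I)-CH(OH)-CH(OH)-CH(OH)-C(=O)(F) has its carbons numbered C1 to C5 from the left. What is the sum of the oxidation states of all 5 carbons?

Bonds to more-electronegative neighbours contribute +1 each, bonds to H or metals contribute −1 each, and C–C bonds contribute 0. Tallying each carbon:
C1: 1C, 1N, 1F, 1I → 0 + 1 + 1 + 1 = +3
C2: 2C, 1H, 1O → 0 − 1 + 1 = 0
C3: 2C, 1H, 1O → 0 − 1 + 1 = 0
C4: 2C, 1H, 1O → 0 − 1 + 1 = 0
C5: 1C, 2O, 1F → 0 + 2 + 1 = +3
Sum = +3 + 0 + 0 + 0 + 3 = +6.

+6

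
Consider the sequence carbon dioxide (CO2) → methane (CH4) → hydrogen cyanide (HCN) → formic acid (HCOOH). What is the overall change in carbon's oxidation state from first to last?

-2

Carbon oxidation states along the series — carbon dioxide: +4, methane: -4, hydrogen cyanide: +2, formic acid: +2.
Net change = +2 − (+4) = -2.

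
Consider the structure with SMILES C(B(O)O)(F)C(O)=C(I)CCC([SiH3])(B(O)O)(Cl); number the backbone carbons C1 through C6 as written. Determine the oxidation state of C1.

Each bond to a more electronegative atom (O, N, halogen) counts +1, each bond to a less electronegative atom (H, metal, B, Si) counts −1, and each C–C bond counts 0.
C1 has one bond to C (0), one bond to B (-1), one bond to H (-1), one bond to F (+1).
Oxidation state = 0 − 1 − 1 + 1 = -1.

-1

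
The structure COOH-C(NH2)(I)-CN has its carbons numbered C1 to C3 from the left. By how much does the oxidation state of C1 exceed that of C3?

C1: 1C, 3O → 0 + 3 = +3
C3: 1C, 3N → 0 + 3 = +3
Difference: +3 − (+3) = 0.

0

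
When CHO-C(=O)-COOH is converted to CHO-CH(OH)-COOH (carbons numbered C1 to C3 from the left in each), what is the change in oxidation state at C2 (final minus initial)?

-2

Before: C2 has 2 bonds to C, 2 bonds to O → oxidation state +2.
After: C2 has 2 bonds to C, 1 bond to H, 1 bond to O → oxidation state 0.
Δ = 0 − (+2) = -2, so this is a reduction at C2.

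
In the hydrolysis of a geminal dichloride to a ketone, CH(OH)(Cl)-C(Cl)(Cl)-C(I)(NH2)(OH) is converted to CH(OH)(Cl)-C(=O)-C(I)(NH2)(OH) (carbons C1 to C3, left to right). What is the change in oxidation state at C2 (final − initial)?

0

Before: C2 has 2 bonds to C, 2 bonds to Cl → oxidation state +2.
After: C2 has 2 bonds to C, 2 bonds to O → oxidation state +2.
Δ = +2 − (+2) = 0, so no net redox change at C2.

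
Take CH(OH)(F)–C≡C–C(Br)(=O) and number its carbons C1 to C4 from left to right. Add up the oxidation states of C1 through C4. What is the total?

+4

Tallying each carbon's bonds:
C1: 1C, 1H, 1O, 1F → 0 − 1 + 1 + 1 = +1
C2: 4C → 0 = 0
C3: 4C → 0 = 0
C4: 1C, 2O, 1Br → 0 + 2 + 1 = +3
Sum = +1 + 0 + 0 + 3 = +4.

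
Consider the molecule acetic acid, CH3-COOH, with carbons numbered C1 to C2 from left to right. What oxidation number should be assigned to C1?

Each bond to a more electronegative atom (O, N, halogen) counts +1, each bond to a less electronegative atom (H, metal, B, Si) counts −1, and each C–C bond counts 0.
C1 has one bond to H (-1), one bond to H (-1), one bond to H (-1), one bond to C (0).
Oxidation state = -1 − 1 − 1 + 0 = -3.

-3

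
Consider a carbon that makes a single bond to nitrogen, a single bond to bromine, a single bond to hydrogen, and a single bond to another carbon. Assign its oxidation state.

+1

Assign +1 per bond to O/N/halogen, −1 per bond to H or an electropositive element, and 0 per bond to carbon.
The carbon has one bond to C (0), one bond to N (+1), one bond to Br (+1), one bond to H (-1).
Oxidation state = 0 + 1 + 1 − 1 = +1.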